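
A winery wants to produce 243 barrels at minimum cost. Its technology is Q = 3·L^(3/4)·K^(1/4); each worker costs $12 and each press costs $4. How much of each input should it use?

L* = 81, K* = 81

Cost minimization requires the marginal rate of technical substitution to equal the input-price ratio: MP_L/MP_K = w/r.
Here MP_L/MP_K = (3/4)·(K/L)/(1/4) = 3·(K/L). Setting this equal to 12/4 = 3 gives K = L.
Substituting into Q = 243: 3·L^(3/4)·(L)^(1/4) = 243.
Solving, L = 81 and K = 81.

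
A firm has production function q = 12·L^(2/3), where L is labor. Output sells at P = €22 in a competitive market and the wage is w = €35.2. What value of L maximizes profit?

L* = 125

MP_L = (2/3)·12·L^(-1/3) = 8·L^(-1/3).
Profit maximization for a price taker requires P·MP_L = w: 22·8·L^(-1/3) = 35.2.
So L^(-1/3) = 0.2, which gives L = 125.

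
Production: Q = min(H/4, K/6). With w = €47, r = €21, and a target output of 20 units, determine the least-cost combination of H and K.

H* = 80, K* = 120

With a fixed-proportions technology, the cost-minimizing bundle uses no slack in either input: H/4 = K/6 = Q.
So H = 4·20 = 80 and K = 6·20 = 120.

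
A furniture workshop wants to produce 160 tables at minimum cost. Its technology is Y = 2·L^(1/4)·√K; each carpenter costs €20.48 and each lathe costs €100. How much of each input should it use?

L* = 625, K* = 256

Cost minimization requires the marginal rate of technical substitution to equal the input-price ratio: MP_L/MP_K = w/r.
Here MP_L/MP_K = (1/4)·(K/L)/(1/2) = 0.5·(K/L). Setting this equal to 20.48/100 = 0.2048 gives K = 0.4096L.
Substituting into Y = 160: 2·L^(1/4)·(0.4096L)^(1/2) = 160.
Solving, L = 625 and K = 256.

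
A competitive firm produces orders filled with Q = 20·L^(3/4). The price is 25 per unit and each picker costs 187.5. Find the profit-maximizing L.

MP_L = (3/4)·20·L^(-1/4) = 15·L^(-1/4).
Profit maximization for a price taker requires P·MP_L = w: 25·15·L^(-1/4) = 187.5.
So L^(-1/4) = 0.5, which gives L = 16.

L* = 16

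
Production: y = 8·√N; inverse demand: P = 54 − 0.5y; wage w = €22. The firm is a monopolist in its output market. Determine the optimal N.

N* = 16

Marginal revenue from the inverse demand is MR = 54 − y.
The marginal product is MP_N = 4·N^(-1/2).
A monopolist hires until marginal revenue product equals the wage: MR·MP_N = w.
At N, y = 8·√N. Substituting and solving: (54 − 8·√N)·4·N^(-1/2) = 22 gives N = 16.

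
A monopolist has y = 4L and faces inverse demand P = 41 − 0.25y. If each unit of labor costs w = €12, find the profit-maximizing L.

L* = 19

Marginal revenue from the inverse demand is MR = 41 − 0.5y.
The marginal product is MP_L = 4.
A monopolist hires until marginal revenue product equals the wage: MR·MP_L = w.
(41 − 2L)·4 = 12, so L = 19.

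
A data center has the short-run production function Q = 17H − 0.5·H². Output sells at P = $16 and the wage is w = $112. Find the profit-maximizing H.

The marginal product of H is MP_H = 17 − H.
A price-taking firm hires until the value of the marginal product equals the wage: P·MP_H = w, so 16·(17 − H) = 112.
Then 17 − H = 7, giving H = 10.

H* = 10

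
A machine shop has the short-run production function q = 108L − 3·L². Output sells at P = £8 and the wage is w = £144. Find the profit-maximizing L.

The marginal product of L is MP_L = 108 − 6L.
A price-taking firm hires until the value of the marginal product equals the wage: P·MP_L = w, so 8·(108 − 6L) = 144.
Then 108 − 6L = 18, giving L = 15.

L* = 15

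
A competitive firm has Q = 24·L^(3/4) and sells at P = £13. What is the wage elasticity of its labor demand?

MP_L = (3/4)·24·L^(-1/4), so P·MP_L = w gives 234·L^(-1/4) = w.
Solving, L(w) = (234/w)^(4). This is a constant-elasticity form: L ∝ w^(−4), so ε = −4.

ε = -4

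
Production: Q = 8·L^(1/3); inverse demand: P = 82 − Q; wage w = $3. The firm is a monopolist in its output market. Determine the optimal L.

Marginal revenue from the inverse demand is MR = 82 − 2Q.
The marginal product is MP_L = (8/3)·L^(-2/3).
A monopolist hires until marginal revenue product equals the wage: MR·MP_L = w.
At L, Q = 8·L^(1/3). Substituting and solving: (82 − 16·L^(1/3))·(8/3)·L^(-2/3) = 3 gives L = 64.

L* = 64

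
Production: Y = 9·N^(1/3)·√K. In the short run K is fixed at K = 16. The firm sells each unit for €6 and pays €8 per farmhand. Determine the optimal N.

N* = 27

With K = 16, MP_N = (1/3)·9·N^(-2/3)·16^(1/2) = 12·N^(-2/3).
Profit maximization for a price taker requires P·MP_N = w: 6·12·N^(-2/3) = 8.
So N^(-2/3) = 1/9, which gives N = 27.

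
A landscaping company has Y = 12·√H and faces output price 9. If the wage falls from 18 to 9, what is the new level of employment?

H* = 36

From P·MP_H = w with MP_H = 6·H^(-1/2), the labor demand is H(w) = (54/w)^(2).
At w = 18: H = 9. At w = 9: H = 36.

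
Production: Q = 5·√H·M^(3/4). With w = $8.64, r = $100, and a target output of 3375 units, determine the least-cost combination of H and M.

H* = 625, M* = 81

Cost minimization requires the marginal rate of technical substitution to equal the input-price ratio: MP_H/MP_M = w/r.
Here MP_H/MP_M = (1/2)·(M/H)/(3/4) = (2/3)·(M/H). Setting this equal to 8.64/100 = 0.0864 gives M = 0.1296H.
Substituting into Q = 3375: 5·H^(1/2)·(0.1296H)^(3/4) = 3375.
Solving, H = 625 and M = 81.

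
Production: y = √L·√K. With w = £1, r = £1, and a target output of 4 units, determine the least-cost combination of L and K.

L* = 4, K* = 4

Cost minimization requires the marginal rate of technical substitution to equal the input-price ratio: MP_L/MP_K = w/r.
Here MP_L/MP_K = (1/2)·(K/L)/(1/2) = (K/L). Setting this equal to 1/1 = 1 gives K = L.
Substituting into y = 4: L^(1/2)·(L)^(1/2) = 4.
Solving, L = 4 and K = 4.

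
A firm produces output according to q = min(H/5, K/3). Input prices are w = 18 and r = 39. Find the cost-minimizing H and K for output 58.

With a fixed-proportions technology, the cost-minimizing bundle uses no slack in either input: H/5 = K/3 = q.
So H = 5·58 = 290 and K = 3·58 = 174.

H* = 290, K* = 174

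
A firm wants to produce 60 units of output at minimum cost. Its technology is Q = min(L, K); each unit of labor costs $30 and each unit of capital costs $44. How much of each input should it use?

L* = 60, K* = 60

With a fixed-proportions technology, the cost-minimizing bundle uses no slack in either input: L = K = Q.
So L = 60 and K = 60.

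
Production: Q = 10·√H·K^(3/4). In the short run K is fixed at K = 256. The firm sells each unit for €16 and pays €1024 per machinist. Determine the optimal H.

With K = 256, MP_H = (1/2)·10·H^(-1/2)·256^(3/4) = 320·H^(-1/2).
Profit maximization for a price taker requires P·MP_H = w: 16·320·H^(-1/2) = 1024.
So H^(-1/2) = 0.2, which gives H = 25.

H* = 25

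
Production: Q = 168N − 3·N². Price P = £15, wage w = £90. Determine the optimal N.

The marginal product of N is MP_N = 168 − 6N.
A price-taking firm hires until the value of the marginal product equals the wage: P·MP_N = w, so 15·(168 − 6N) = 90.
Then 168 − 6N = 6, giving N = 27.

N* = 27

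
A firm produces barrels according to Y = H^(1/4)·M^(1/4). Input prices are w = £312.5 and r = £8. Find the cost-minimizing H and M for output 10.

H* = 16, M* = 625

Cost minimization requires the marginal rate of technical substitution to equal the input-price ratio: MP_H/MP_M = w/r.
Here MP_H/MP_M = (1/4)·(M/H)/(1/4) = (M/H). Setting this equal to 312.5/8 = 39.0625 gives M = 39.0625H.
Substituting into Y = 10: H^(1/4)·(39.0625H)^(1/4) = 10.
Solving, H = 16 and M = 625.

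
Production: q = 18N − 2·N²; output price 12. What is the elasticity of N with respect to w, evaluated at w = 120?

From P·MP_N = w with MP_N = 18 − 4N, labor demand is N(w) = (18 − w/12)/4.
dN/dw = −1/(48) = -1/48.
At w = 120, N = 2, so ε = (dN/dw)·(w/N) = (-1/48)·(120/2) = -1.25.

ε = -1.25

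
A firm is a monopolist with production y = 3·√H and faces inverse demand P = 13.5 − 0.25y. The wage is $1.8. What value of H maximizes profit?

H* = 25

Marginal revenue from the inverse demand is MR = 13.5 − 0.5y.
The marginal product is MP_H = 1.5·H^(-1/2).
A monopolist hires until marginal revenue product equals the wage: MR·MP_H = w.
At H, y = 3·√H. Substituting and solving: (13.5 − 1.5·√H)·1.5·H^(-1/2) = 1.8 gives H = 25.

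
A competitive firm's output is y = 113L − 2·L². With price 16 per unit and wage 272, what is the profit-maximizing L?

L* = 24

The marginal product of L is MP_L = 113 − 4L.
A price-taking firm hires until the value of the marginal product equals the wage: P·MP_L = w, so 16·(113 − 4L) = 272.
Then 113 − 4L = 17, giving L = 24.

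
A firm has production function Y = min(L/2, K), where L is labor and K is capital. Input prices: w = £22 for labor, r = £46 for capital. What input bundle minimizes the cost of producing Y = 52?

L* = 104, K* = 52

With a fixed-proportions technology, the cost-minimizing bundle uses no slack in either input: L/2 = K = Y.
So L = 2·52 = 104 and K = 52.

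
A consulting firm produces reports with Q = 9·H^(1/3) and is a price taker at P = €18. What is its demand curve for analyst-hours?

H(w) = (54/w)^(3/2)

MP_H = (1/3)·9·H^(-2/3) = 3·H^(-2/3).
Setting P·MP_H = w: 54·H^(-2/3) = w.
Solving for H: H^(-2/3) = w/54, so H = (54/w)^(3/2).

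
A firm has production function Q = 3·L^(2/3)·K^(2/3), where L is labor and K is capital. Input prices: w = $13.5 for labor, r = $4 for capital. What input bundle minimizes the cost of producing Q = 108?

L* = 8, K* = 27

Cost minimization requires the marginal rate of technical substitution to equal the input-price ratio: MP_L/MP_K = w/r.
Here MP_L/MP_K = (2/3)·(K/L)/(2/3) = (K/L). Setting this equal to 13.5/4 = 3.375 gives K = 3.375L.
Substituting into Q = 108: 3·L^(2/3)·(3.375L)^(2/3) = 108.
Solving, L = 8 and K = 27.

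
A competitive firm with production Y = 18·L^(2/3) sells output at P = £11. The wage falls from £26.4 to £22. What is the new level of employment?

L* = 216

From P·MP_L = w with MP_L = 12·L^(-1/3), the labor demand is L(w) = (132/w)^(3).
At w = 26.4: L = 125. At w = 22: L = 216.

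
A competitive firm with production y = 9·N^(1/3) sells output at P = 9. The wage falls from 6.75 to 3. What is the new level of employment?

N* = 27

From P·MP_N = w with MP_N = 3·N^(-2/3), the labor demand is N(w) = (27/w)^(3/2).
At w = 6.75: N = 8. At w = 3: N = 27.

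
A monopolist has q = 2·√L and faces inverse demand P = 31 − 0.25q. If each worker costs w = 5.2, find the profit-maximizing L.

L* = 25

Marginal revenue from the inverse demand is MR = 31 − 0.5q.
The marginal product is MP_L = L^(-1/2).
A monopolist hires until marginal revenue product equals the wage: MR·MP_L = w.
At L, q = 2·√L. Substituting and solving: (31 − √L)·L^(-1/2) = 5.2 gives L = 25.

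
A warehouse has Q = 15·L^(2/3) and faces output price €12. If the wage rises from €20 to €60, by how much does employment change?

From P·MP_L = w with MP_L = 10·L^(-1/3), the labor demand is L(w) = (120/w)^(3).
At w = 20: L = 216. At w = 60: L = 8.
ΔL = 8 − 216 = -208.

ΔL = -208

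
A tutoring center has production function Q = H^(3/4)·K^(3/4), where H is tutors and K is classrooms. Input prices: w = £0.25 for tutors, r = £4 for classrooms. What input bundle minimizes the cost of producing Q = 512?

Cost minimization requires the marginal rate of technical substitution to equal the input-price ratio: MP_H/MP_K = w/r.
Here MP_H/MP_K = (3/4)·(K/H)/(3/4) = (K/H). Setting this equal to 0.25/4 = 0.0625 gives K = 0.0625H.
Substituting into Q = 512: H^(3/4)·(0.0625H)^(3/4) = 512.
Solving, H = 256 and K = 16.

H* = 256, K* = 16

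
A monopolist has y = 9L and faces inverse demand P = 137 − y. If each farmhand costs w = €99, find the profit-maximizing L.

L* = 7

Marginal revenue from the inverse demand is MR = 137 − 2y.
The marginal product is MP_L = 9.
A monopolist hires until marginal revenue product equals the wage: MR·MP_L = w.
(137 − 18L)·9 = 99, so L = 7.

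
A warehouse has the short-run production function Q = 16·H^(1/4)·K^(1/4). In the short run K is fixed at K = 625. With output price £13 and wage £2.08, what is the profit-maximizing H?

H* = 625

With K = 625, MP_H = (1/4)·16·H^(-3/4)·625^(1/4) = 20·H^(-3/4).
Profit maximization for a price taker requires P·MP_H = w: 13·20·H^(-3/4) = 2.08.
So H^(-3/4) = 0.008, which gives H = 625.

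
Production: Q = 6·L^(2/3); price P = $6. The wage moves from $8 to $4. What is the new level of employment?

From P·MP_L = w with MP_L = 4·L^(-1/3), the labor demand is L(w) = (24/w)^(3).
At w = 8: L = 27. At w = 4: L = 216.

L* = 216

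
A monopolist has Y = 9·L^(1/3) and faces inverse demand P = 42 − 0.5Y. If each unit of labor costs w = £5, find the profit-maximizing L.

Marginal revenue from the inverse demand is MR = 42 − Y.
The marginal product is MP_L = 3·L^(-2/3).
A monopolist hires until marginal revenue product equals the wage: MR·MP_L = w.
At L, Y = 9·L^(1/3). Substituting and solving: (42 − 9·L^(1/3))·3·L^(-2/3) = 5 gives L = 27.

L* = 27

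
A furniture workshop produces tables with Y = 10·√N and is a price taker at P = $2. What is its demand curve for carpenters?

MP_N = (1/2)·10·N^(-1/2) = 5·N^(-1/2).
Setting P·MP_N = w: 10·N^(-1/2) = w.
Solving for N: N^(-1/2) = w/10, so N = (10/w)^(2).

N(w) = 100/w²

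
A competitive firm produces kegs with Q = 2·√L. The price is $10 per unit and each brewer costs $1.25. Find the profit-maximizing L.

L* = 64

MP_L = (1/2)·2·L^(-1/2) = L^(-1/2).
Profit maximization for a price taker requires P·MP_L = w: 10·L^(-1/2) = 1.25.
So L^(-1/2) = 0.125, which gives L = 64.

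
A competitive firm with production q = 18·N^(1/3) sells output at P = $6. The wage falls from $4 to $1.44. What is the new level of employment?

N* = 125

From P·MP_N = w with MP_N = 6·N^(-2/3), the labor demand is N(w) = (36/w)^(3/2).
At w = 4: N = 27. At w = 1.44: N = 125.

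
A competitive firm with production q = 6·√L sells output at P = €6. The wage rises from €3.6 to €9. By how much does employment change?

From P·MP_L = w with MP_L = 3·L^(-1/2), the labor demand is L(w) = (18/w)^(2).
At w = 3.6: L = 25. At w = 9: L = 4.
ΔL = 4 − 25 = -21.

ΔL = -21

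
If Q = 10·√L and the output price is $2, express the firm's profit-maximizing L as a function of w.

L(w) = 100/w²

MP_L = (1/2)·10·L^(-1/2) = 5·L^(-1/2).
Setting P·MP_L = w: 10·L^(-1/2) = w.
Solving for L: L^(-1/2) = w/10, so L = (10/w)^(2).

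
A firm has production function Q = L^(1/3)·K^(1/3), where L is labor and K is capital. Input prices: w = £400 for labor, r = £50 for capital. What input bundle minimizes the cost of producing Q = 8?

L* = 8, K* = 64

Cost minimization requires the marginal rate of technical substitution to equal the input-price ratio: MP_L/MP_K = w/r.
Here MP_L/MP_K = (1/3)·(K/L)/(1/3) = (K/L). Setting this equal to 400/50 = 8 gives K = 8L.
Substituting into Q = 8: L^(1/3)·(8L)^(1/3) = 8.
Solving, L = 8 and K = 64.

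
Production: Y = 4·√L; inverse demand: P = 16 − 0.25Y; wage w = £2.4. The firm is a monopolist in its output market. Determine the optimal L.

Marginal revenue from the inverse demand is MR = 16 − 0.5Y.
The marginal product is MP_L = 2·L^(-1/2).
A monopolist hires until marginal revenue product equals the wage: MR·MP_L = w.
At L, Y = 4·√L. Substituting and solving: (16 − 2·√L)·2·L^(-1/2) = 2.4 gives L = 25.

L* = 25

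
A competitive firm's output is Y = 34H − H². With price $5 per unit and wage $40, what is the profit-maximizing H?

H* = 13

The marginal product of H is MP_H = 34 − 2H.
A price-taking firm hires until the value of the marginal product equals the wage: P·MP_H = w, so 5·(34 − 2H) = 40.
Then 34 − 2H = 8, giving H = 13.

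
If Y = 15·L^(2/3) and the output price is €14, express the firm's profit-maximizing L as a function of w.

MP_L = (2/3)·15·L^(-1/3) = 10·L^(-1/3).
Setting P·MP_L = w: 140·L^(-1/3) = w.
Solving for L: L^(-1/3) = w/140, so L = (140/w)^(3).

L(w) = 2744000/w³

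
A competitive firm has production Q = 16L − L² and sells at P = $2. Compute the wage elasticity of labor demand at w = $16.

From P·MP_L = w with MP_L = 16 − 2L, labor demand is L(w) = (16 − w/2)/2.
dL/dw = −1/(4) = -0.25.
At w = 16, L = 4, so ε = (dL/dw)·(w/L) = (-0.25)·(16/4) = -1.

ε = -1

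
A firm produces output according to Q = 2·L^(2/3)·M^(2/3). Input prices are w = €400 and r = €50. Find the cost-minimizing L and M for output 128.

Cost minimization requires the marginal rate of technical substitution to equal the input-price ratio: MP_L/MP_M = w/r.
Here MP_L/MP_M = (2/3)·(M/L)/(2/3) = (M/L). Setting this equal to 400/50 = 8 gives M = 8L.
Substituting into Q = 128: 2·L^(2/3)·(8L)^(2/3) = 128.
Solving, L = 8 and M = 64.

L* = 8, M* = 64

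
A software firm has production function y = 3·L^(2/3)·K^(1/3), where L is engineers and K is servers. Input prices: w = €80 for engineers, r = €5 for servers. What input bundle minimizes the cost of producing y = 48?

L* = 8, K* = 64

Cost minimization requires the marginal rate of technical substitution to equal the input-price ratio: MP_L/MP_K = w/r.
Here MP_L/MP_K = (2/3)·(K/L)/(1/3) = 2·(K/L). Setting this equal to 80/5 = 16 gives K = 8L.
Substituting into y = 48: 3·L^(2/3)·(8L)^(1/3) = 48.
Solving, L = 8 and K = 64.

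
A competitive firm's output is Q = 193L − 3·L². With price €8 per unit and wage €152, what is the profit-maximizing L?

The marginal product of L is MP_L = 193 − 6L.
A price-taking firm hires until the value of the marginal product equals the wage: P·MP_L = w, so 8·(193 − 6L) = 152.
Then 193 − 6L = 19, giving L = 29.

L* = 29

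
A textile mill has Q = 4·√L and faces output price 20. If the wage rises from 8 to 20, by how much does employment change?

ΔL = -21

From P·MP_L = w with MP_L = 2·L^(-1/2), the labor demand is L(w) = (40/w)^(2).
At w = 8: L = 25. At w = 20: L = 4.
ΔL = 4 − 25 = -21.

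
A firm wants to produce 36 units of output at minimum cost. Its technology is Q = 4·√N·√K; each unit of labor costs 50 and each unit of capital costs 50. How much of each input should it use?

Cost minimization requires the marginal rate of technical substitution to equal the input-price ratio: MP_N/MP_K = w/r.
Here MP_N/MP_K = (1/2)·(K/N)/(1/2) = (K/N). Setting this equal to 50/50 = 1 gives K = N.
Substituting into Q = 36: 4·N^(1/2)·(N)^(1/2) = 36.
Solving, N = 9 and K = 9.

N* = 9, K* = 9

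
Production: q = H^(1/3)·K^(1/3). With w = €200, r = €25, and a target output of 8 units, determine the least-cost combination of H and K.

H* = 8, K* = 64

Cost minimization requires the marginal rate of technical substitution to equal the input-price ratio: MP_H/MP_K = w/r.
Here MP_H/MP_K = (1/3)·(K/H)/(1/3) = (K/H). Setting this equal to 200/25 = 8 gives K = 8H.
Substituting into q = 8: H^(1/3)·(8H)^(1/3) = 8.
Solving, H = 8 and K = 64.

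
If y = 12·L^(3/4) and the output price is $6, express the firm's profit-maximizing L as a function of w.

MP_L = (3/4)·12·L^(-1/4) = 9·L^(-1/4).
Setting P·MP_L = w: 54·L^(-1/4) = w.
Solving for L: L^(-1/4) = w/54, so L = (54/w)^(4).

L(w) = 8503056/w^(4)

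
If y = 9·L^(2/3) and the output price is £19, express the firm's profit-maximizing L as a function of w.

L(w) = 1481544/w³

MP_L = (2/3)·9·L^(-1/3) = 6·L^(-1/3).
Setting P·MP_L = w: 114·L^(-1/3) = w.
Solving for L: L^(-1/3) = w/114, so L = (114/w)^(3).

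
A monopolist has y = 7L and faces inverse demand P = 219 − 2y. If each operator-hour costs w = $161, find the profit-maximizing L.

Marginal revenue from the inverse demand is MR = 219 − 4y.
The marginal product is MP_L = 7.
A monopolist hires until marginal revenue product equals the wage: MR·MP_L = w.
(219 − 28L)·7 = 161, so L = 7.

L* = 7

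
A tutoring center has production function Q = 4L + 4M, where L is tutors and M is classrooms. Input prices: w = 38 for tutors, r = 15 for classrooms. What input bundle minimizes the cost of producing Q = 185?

L* = 0, M* = 46.25

The inputs are perfect substitutes, so the firm uses whichever has the lower cost per unit of output.
Cost per unit of output via L is w/4 = 9.5; via M it is r/4 = 3.75. M is cheaper.
Producing Q = 185 with M alone: L = 0, M = 46.25.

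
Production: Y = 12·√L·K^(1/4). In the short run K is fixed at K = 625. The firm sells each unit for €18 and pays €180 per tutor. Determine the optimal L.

With K = 625, MP_L = (1/2)·12·L^(-1/2)·625^(1/4) = 30·L^(-1/2).
Profit maximization for a price taker requires P·MP_L = w: 18·30·L^(-1/2) = 180.
So L^(-1/2) = 1/3, which gives L = 9.

L* = 9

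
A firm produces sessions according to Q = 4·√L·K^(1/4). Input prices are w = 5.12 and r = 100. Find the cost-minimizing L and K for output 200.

Cost minimization requires the marginal rate of technical substitution to equal the input-price ratio: MP_L/MP_K = w/r.
Here MP_L/MP_K = (1/2)·(K/L)/(1/4) = 2·(K/L). Setting this equal to 5.12/100 = 0.0512 gives K = 0.0256L.
Substituting into Q = 200: 4·L^(1/2)·(0.0256L)^(1/4) = 200.
Solving, L = 625 and K = 16.

L* = 625, K* = 16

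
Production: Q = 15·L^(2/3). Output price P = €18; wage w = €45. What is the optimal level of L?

MP_L = (2/3)·15·L^(-1/3) = 10·L^(-1/3).
Profit maximization for a price taker requires P·MP_L = w: 18·10·L^(-1/3) = 45.
So L^(-1/3) = 0.25, which gives L = 64.

L* = 64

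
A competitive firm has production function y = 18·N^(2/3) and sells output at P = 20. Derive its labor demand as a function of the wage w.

MP_N = (2/3)·18·N^(-1/3) = 12·N^(-1/3).
Setting P·MP_N = w: 240·N^(-1/3) = w.
Solving for N: N^(-1/3) = w/240, so N = (240/w)^(3).

N(w) = (240/w)^(3)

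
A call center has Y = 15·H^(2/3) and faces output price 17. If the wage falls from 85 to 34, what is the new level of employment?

H* = 125

From P·MP_H = w with MP_H = 10·H^(-1/3), the labor demand is H(w) = (170/w)^(3).
At w = 85: H = 8. At w = 34: H = 125.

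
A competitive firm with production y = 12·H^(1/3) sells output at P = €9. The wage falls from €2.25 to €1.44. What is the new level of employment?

From P·MP_H = w with MP_H = 4·H^(-2/3), the labor demand is H(w) = (36/w)^(3/2).
At w = 2.25: H = 64. At w = 1.44: H = 125.

H* = 125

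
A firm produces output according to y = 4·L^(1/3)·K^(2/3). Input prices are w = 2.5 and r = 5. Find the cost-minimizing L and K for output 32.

Cost minimization requires the marginal rate of technical substitution to equal the input-price ratio: MP_L/MP_K = w/r.
Here MP_L/MP_K = (1/3)·(K/L)/(2/3) = 0.5·(K/L). Setting this equal to 2.5/5 = 0.5 gives K = L.
Substituting into y = 32: 4·L^(1/3)·(L)^(2/3) = 32.
Solving, L = 8 and K = 8.

L* = 8, K* = 8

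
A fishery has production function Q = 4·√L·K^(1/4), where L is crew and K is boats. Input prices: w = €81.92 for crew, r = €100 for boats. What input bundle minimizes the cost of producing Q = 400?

Cost minimization requires the marginal rate of technical substitution to equal the input-price ratio: MP_L/MP_K = w/r.
Here MP_L/MP_K = (1/2)·(K/L)/(1/4) = 2·(K/L). Setting this equal to 81.92/100 = 0.8192 gives K = 0.4096L.
Substituting into Q = 400: 4·L^(1/2)·(0.4096L)^(1/4) = 400.
Solving, L = 625 and K = 256.

L* = 625, K* = 256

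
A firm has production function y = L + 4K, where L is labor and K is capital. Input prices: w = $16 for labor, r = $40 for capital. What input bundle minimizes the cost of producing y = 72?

The inputs are perfect substitutes, so the firm uses whichever has the lower cost per unit of output.
Cost per unit of output via L is 16; via K it is 10. K is cheaper.
Producing y = 72 with K alone: L = 0, K = 18.

L* = 0, K* = 18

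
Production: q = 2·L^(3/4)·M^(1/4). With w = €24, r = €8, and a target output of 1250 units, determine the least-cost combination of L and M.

Cost minimization requires the marginal rate of technical substitution to equal the input-price ratio: MP_L/MP_M = w/r.
Here MP_L/MP_M = (3/4)·(M/L)/(1/4) = 3·(M/L). Setting this equal to 24/8 = 3 gives M = L.
Substituting into q = 1250: 2·L^(3/4)·(L)^(1/4) = 1250.
Solving, L = 625 and M = 625.

L* = 625, M* = 625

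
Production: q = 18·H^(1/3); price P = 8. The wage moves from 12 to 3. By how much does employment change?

From P·MP_H = w with MP_H = 6·H^(-2/3), the labor demand is H(w) = (48/w)^(3/2).
At w = 12: H = 8. At w = 3: H = 64.
ΔH = 64 − 8 = 56.

ΔH = 56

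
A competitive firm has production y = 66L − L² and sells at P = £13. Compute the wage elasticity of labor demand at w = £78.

From P·MP_L = w with MP_L = 66 − 2L, labor demand is L(w) = (66 − w/13)/2.
dL/dw = −1/(26) = -1/26.
At w = 78, L = 30, so ε = (dL/dw)·(w/L) = (-1/26)·(78/30) = -0.1.

ε = -0.1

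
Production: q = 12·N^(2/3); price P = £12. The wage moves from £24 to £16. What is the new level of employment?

From P·MP_N = w with MP_N = 8·N^(-1/3), the labor demand is N(w) = (96/w)^(3).
At w = 24: N = 64. At w = 16: N = 216.

N* = 216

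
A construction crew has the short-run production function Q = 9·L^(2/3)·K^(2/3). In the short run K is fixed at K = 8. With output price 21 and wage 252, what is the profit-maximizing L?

With K = 8, MP_L = (2/3)·9·L^(-1/3)·8^(2/3) = 24·L^(-1/3).
Profit maximization for a price taker requires P·MP_L = w: 21·24·L^(-1/3) = 252.
So L^(-1/3) = 0.5, which gives L = 8.

L* = 8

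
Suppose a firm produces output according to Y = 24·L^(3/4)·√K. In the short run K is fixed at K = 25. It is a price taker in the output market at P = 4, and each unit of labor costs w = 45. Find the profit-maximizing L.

L* = 4096

With K = 25, MP_L = (3/4)·24·L^(-1/4)·25^(1/2) = 90·L^(-1/4).
Profit maximization for a price taker requires P·MP_L = w: 4·90·L^(-1/4) = 45.
So L^(-1/4) = 0.125, which gives L = 4096.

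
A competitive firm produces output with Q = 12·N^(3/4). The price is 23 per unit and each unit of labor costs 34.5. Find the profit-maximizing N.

MP_N = (3/4)·12·N^(-1/4) = 9·N^(-1/4).
Profit maximization for a price taker requires P·MP_N = w: 23·9·N^(-1/4) = 34.5.
So N^(-1/4) = 1/6, which gives N = 1296.

N* = 1296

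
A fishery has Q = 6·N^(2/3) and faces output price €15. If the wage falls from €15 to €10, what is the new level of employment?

From P·MP_N = w with MP_N = 4·N^(-1/3), the labor demand is N(w) = (60/w)^(3).
At w = 15: N = 64. At w = 10: N = 216.

N* = 216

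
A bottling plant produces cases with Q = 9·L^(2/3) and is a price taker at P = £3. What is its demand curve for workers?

L(w) = 5832/w³

MP_L = (2/3)·9·L^(-1/3) = 6·L^(-1/3).
Setting P·MP_L = w: 18·L^(-1/3) = w.
Solving for L: L^(-1/3) = w/18, so L = (18/w)^(3).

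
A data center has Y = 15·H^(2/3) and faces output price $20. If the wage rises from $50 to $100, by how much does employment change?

ΔH = -56

From P·MP_H = w with MP_H = 10·H^(-1/3), the labor demand is H(w) = (200/w)^(3).
At w = 50: H = 64. At w = 100: H = 8.
ΔH = 8 − 64 = -56.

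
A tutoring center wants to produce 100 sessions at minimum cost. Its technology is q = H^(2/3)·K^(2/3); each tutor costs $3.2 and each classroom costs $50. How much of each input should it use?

Cost minimization requires the marginal rate of technical substitution to equal the input-price ratio: MP_H/MP_K = w/r.
Here MP_H/MP_K = (2/3)·(K/H)/(2/3) = (K/H). Setting this equal to 3.2/50 = 0.064 gives K = 0.064H.
Substituting into q = 100: H^(2/3)·(0.064H)^(2/3) = 100.
Solving, H = 125 and K = 8.

H* = 125, K* = 8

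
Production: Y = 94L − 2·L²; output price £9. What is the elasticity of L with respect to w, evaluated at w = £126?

From P·MP_L = w with MP_L = 94 − 4L, labor demand is L(w) = (94 − w/9)/4.
dL/dw = −1/(36) = -1/36.
At w = 126, L = 20, so ε = (dL/dw)·(w/L) = (-1/36)·(126/20) = -0.175.

ε = -0.175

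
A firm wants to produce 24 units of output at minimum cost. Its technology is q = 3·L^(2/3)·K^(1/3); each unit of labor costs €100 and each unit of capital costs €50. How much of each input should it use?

Cost minimization requires the marginal rate of technical substitution to equal the input-price ratio: MP_L/MP_K = w/r.
Here MP_L/MP_K = (2/3)·(K/L)/(1/3) = 2·(K/L). Setting this equal to 100/50 = 2 gives K = L.
Substituting into q = 24: 3·L^(2/3)·(L)^(1/3) = 24.
Solving, L = 8 and K = 8.

L* = 8, K* = 8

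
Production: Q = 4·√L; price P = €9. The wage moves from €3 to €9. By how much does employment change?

ΔL = -32

From P·MP_L = w with MP_L = 2·L^(-1/2), the labor demand is L(w) = (18/w)^(2).
At w = 3: L = 36. At w = 9: L = 4.
ΔL = 4 − 36 = -32.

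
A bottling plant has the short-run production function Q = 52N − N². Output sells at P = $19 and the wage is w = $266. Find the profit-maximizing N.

N* = 19

The marginal product of N is MP_N = 52 − 2N.
A price-taking firm hires until the value of the marginal product equals the wage: P·MP_N = w, so 19·(52 − 2N) = 266.
Then 52 − 2N = 14, giving N = 19.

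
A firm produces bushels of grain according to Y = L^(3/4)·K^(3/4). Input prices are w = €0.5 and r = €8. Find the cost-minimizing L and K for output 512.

Cost minimization requires the marginal rate of technical substitution to equal the input-price ratio: MP_L/MP_K = w/r.
Here MP_L/MP_K = (3/4)·(K/L)/(3/4) = (K/L). Setting this equal to 0.5/8 = 0.0625 gives K = 0.0625L.
Substituting into Y = 512: L^(3/4)·(0.0625L)^(3/4) = 512.
Solving, L = 256 and K = 16.

L* = 256, K* = 16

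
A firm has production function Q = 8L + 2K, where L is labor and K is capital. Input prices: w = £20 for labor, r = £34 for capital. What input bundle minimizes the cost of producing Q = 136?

The inputs are perfect substitutes, so the firm uses whichever has the lower cost per unit of output.
Cost per unit of output via L is w/8 = 2.5; via K it is r/2 = 17. L is cheaper.
Producing Q = 136 with L alone: L = 17, K = 0.

L* = 17, K* = 0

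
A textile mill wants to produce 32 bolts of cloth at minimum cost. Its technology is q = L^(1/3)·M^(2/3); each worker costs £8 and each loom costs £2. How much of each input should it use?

L* = 8, M* = 64

Cost minimization requires the marginal rate of technical substitution to equal the input-price ratio: MP_L/MP_M = w/r.
Here MP_L/MP_M = (1/3)·(M/L)/(2/3) = 0.5·(M/L). Setting this equal to 8/2 = 4 gives M = 8L.
Substituting into q = 32: L^(1/3)·(8L)^(2/3) = 32.
Solving, L = 8 and M = 64.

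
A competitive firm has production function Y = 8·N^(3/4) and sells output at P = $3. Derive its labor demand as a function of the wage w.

N(w) = 104976/w^(4)

MP_N = (3/4)·8·N^(-1/4) = 6·N^(-1/4).
Setting P·MP_N = w: 18·N^(-1/4) = w.
Solving for N: N^(-1/4) = w/18, so N = (18/w)^(4).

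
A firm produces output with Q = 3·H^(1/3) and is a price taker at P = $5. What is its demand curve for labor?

H(w) = (5/w)^(3/2)

MP_H = (1/3)·3·H^(-2/3) = H^(-2/3).
Setting P·MP_H = w: 5·H^(-2/3) = w.
Solving for H: H^(-2/3) = w/5, so H = (5/w)^(3/2).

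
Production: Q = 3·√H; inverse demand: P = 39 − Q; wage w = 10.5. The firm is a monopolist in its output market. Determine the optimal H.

H* = 9

Marginal revenue from the inverse demand is MR = 39 − 2Q.
The marginal product is MP_H = 1.5·H^(-1/2).
A monopolist hires until marginal revenue product equals the wage: MR·MP_H = w.
At H, Q = 3·√H. Substituting and solving: (39 − 6·√H)·1.5·H^(-1/2) = 10.5 gives H = 9.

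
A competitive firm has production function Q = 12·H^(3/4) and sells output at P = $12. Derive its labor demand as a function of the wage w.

MP_H = (3/4)·12·H^(-1/4) = 9·H^(-1/4).
Setting P·MP_H = w: 108·H^(-1/4) = w.
Solving for H: H^(-1/4) = w/108, so H = (108/w)^(4).

H(w) = (108/w)^(4)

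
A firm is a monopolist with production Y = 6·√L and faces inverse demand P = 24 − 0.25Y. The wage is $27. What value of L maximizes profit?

Marginal revenue from the inverse demand is MR = 24 − 0.5Y.
The marginal product is MP_L = 3·L^(-1/2).
A monopolist hires until marginal revenue product equals the wage: MR·MP_L = w.
At L, Y = 6·√L. Substituting and solving: (24 − 3·√L)·3·L^(-1/2) = 27 gives L = 4.

L* = 4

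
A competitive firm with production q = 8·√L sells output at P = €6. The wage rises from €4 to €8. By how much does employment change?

ΔL = -27

From P·MP_L = w with MP_L = 4·L^(-1/2), the labor demand is L(w) = (24/w)^(2).
At w = 4: L = 36. At w = 8: L = 9.
ΔL = 9 − 36 = -27.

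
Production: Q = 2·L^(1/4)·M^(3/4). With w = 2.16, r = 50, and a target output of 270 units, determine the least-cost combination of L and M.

Cost minimization requires the marginal rate of technical substitution to equal the input-price ratio: MP_L/MP_M = w/r.
Here MP_L/MP_M = (1/4)·(M/L)/(3/4) = (1/3)·(M/L). Setting this equal to 2.16/50 = 0.0432 gives M = 0.1296L.
Substituting into Q = 270: 2·L^(1/4)·(0.1296L)^(3/4) = 270.
Solving, L = 625 and M = 81.

L* = 625, M* = 81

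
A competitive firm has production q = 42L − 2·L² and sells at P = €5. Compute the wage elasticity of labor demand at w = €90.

From P·MP_L = w with MP_L = 42 − 4L, labor demand is L(w) = (42 − w/5)/4.
dL/dw = −1/(20) = -0.05.
At w = 90, L = 6, so ε = (dL/dw)·(w/L) = (-0.05)·(90/6) = -0.75.

ε = -0.75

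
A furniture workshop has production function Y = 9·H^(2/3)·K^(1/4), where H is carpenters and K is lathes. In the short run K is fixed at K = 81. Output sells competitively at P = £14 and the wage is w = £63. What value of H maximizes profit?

With K = 81, MP_H = (2/3)·9·H^(-1/3)·81^(1/4) = 18·H^(-1/3).
Profit maximization for a price taker requires P·MP_H = w: 14·18·H^(-1/3) = 63.
So H^(-1/3) = 0.25, which gives H = 64.

H* = 64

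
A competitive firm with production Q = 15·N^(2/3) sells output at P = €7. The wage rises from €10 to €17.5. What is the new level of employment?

From P·MP_N = w with MP_N = 10·N^(-1/3), the labor demand is N(w) = (70/w)^(3).
At w = 10: N = 343. At w = 17.5: N = 64.

N* = 64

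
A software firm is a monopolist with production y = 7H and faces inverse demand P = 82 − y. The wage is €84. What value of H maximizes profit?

H* = 5

Marginal revenue from the inverse demand is MR = 82 − 2y.
The marginal product is MP_H = 7.
A monopolist hires until marginal revenue product equals the wage: MR·MP_H = w.
(82 − 14H)·7 = 84, so H = 5.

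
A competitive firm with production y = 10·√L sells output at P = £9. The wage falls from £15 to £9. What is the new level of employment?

L* = 25

From P·MP_L = w with MP_L = 5·L^(-1/2), the labor demand is L(w) = (45/w)^(2).
At w = 15: L = 9. At w = 9: L = 25.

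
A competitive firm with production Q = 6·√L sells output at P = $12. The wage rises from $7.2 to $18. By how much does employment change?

ΔL = -21

From P·MP_L = w with MP_L = 3·L^(-1/2), the labor demand is L(w) = (36/w)^(2).
At w = 7.2: L = 25. At w = 18: L = 4.
ΔL = 4 − 25 = -21.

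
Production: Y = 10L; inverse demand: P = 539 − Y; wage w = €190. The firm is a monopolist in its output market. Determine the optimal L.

Marginal revenue from the inverse demand is MR = 539 − 2Y.
The marginal product is MP_L = 10.
A monopolist hires until marginal revenue product equals the wage: MR·MP_L = w.
(539 − 20L)·10 = 190, so L = 26.

L* = 26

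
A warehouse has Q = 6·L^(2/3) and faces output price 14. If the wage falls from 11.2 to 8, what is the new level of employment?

L* = 343

From P·MP_L = w with MP_L = 4·L^(-1/3), the labor demand is L(w) = (56/w)^(3).
At w = 11.2: L = 125. At w = 8: L = 343.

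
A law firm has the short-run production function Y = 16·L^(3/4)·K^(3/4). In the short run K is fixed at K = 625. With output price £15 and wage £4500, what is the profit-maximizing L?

L* = 625

With K = 625, MP_L = (3/4)·16·L^(-1/4)·625^(3/4) = 1500·L^(-1/4).
Profit maximization for a price taker requires P·MP_L = w: 15·1500·L^(-1/4) = 4500.
So L^(-1/4) = 0.2, which gives L = 625.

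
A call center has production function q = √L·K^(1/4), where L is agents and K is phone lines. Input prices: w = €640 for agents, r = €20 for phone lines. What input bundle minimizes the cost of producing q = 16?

Cost minimization requires the marginal rate of technical substitution to equal the input-price ratio: MP_L/MP_K = w/r.
Here MP_L/MP_K = (1/2)·(K/L)/(1/4) = 2·(K/L). Setting this equal to 640/20 = 32 gives K = 16L.
Substituting into q = 16: L^(1/2)·(16L)^(1/4) = 16.
Solving, L = 16 and K = 256.

L* = 16, K* = 256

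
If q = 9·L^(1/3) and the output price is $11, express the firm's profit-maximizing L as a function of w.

L(w) = (33/w)^(3/2)

MP_L = (1/3)·9·L^(-2/3) = 3·L^(-2/3).
Setting P·MP_L = w: 33·L^(-2/3) = w.
Solving for L: L^(-2/3) = w/33, so L = (33/w)^(3/2).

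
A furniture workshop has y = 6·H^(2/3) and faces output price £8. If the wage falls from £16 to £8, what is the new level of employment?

H* = 64

From P·MP_H = w with MP_H = 4·H^(-1/3), the labor demand is H(w) = (32/w)^(3).
At w = 16: H = 8. At w = 8: H = 64.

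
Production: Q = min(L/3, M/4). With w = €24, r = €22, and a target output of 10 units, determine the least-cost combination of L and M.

L* = 30, M* = 40

With a fixed-proportions technology, the cost-minimizing bundle uses no slack in either input: L/3 = M/4 = Q.
So L = 3·10 = 30 and M = 4·10 = 40.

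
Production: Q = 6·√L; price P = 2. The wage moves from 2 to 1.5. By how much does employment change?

ΔL = 7

From P·MP_L = w with MP_L = 3·L^(-1/2), the labor demand is L(w) = (6/w)^(2).
At w = 2: L = 9. At w = 1.5: L = 16.
ΔL = 16 − 9 = 7.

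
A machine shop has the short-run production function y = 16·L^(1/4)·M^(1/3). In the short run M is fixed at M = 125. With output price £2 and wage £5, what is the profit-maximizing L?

L* = 16

With M = 125, MP_L = (1/4)·16·L^(-3/4)·125^(1/3) = 20·L^(-3/4).
Profit maximization for a price taker requires P·MP_L = w: 2·20·L^(-3/4) = 5.
So L^(-3/4) = 0.125, which gives L = 16.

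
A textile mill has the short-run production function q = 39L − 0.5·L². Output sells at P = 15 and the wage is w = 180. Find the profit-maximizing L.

L* = 27

The marginal product of L is MP_L = 39 − L.
A price-taking firm hires until the value of the marginal product equals the wage: P·MP_L = w, so 15·(39 − L) = 180.
Then 39 − L = 12, giving L = 27.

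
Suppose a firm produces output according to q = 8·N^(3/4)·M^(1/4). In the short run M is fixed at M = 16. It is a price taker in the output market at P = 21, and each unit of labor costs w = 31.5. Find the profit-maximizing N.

With M = 16, MP_N = (3/4)·8·N^(-1/4)·16^(1/4) = 12·N^(-1/4).
Profit maximization for a price taker requires P·MP_N = w: 21·12·N^(-1/4) = 31.5.
So N^(-1/4) = 0.125, which gives N = 4096.

N* = 4096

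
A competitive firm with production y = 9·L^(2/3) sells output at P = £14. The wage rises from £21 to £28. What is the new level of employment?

L* = 27

From P·MP_L = w with MP_L = 6·L^(-1/3), the labor demand is L(w) = (84/w)^(3).
At w = 21: L = 64. At w = 28: L = 27.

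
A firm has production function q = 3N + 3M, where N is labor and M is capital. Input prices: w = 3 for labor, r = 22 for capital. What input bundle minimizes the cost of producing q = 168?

N* = 56, M* = 0

The inputs are perfect substitutes, so the firm uses whichever has the lower cost per unit of output.
Cost per unit of output via N is w/3 = 1; via M it is r/3 = 22/3. N is cheaper.
Producing q = 168 with N alone: N = 56, M = 0.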